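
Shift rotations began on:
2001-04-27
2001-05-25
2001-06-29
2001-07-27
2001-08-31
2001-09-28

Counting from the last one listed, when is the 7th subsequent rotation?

These are Fridays with 28, 35, 28, 35, 28-day gaps.
Each is the final Friday of its month — 2001-06-29 is past the 28th, so '4th Friday' doesn't fit.
October 2001 ends with Friday 2001-10-26.
Last Friday of November 2001: 2001-11-30.
Last Friday of December 2001: 2001-12-28.
Last Friday of January 2002: 2002-01-25.
February 2002 ends with Friday 2002-02-22.
Last Friday of March 2002: 2002-03-29.
April 2002 ends with Friday 2002-04-26.

2002-04-26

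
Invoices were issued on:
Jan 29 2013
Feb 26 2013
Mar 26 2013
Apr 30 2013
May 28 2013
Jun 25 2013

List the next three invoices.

Jul 30 2013, Aug 27 2013, Sep 24 2013

All Tuesdays; the gaps (28, 28, 35, 28, 28) vary with month length.
This is the last Tuesday of each month.
July 2013 ends with Tuesday Jul 30 2013.
August 2013 ends with Tuesday Aug 27 2013.
Last Tuesday of September 2013: Sep 24 2013.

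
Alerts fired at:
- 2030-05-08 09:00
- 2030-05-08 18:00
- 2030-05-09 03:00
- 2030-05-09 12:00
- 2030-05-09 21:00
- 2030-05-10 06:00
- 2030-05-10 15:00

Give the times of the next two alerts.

Gaps: 9, 9, 9, 9, 9, 9 hours — each event is 9 hours after the previous one.
2030-05-10 15:00 + 9 h = 2030-05-11 00:00.
2030-05-11 00:00 + 9 h = 2030-05-11 09:00.

2030-05-11 00:00, 2030-05-11 09:00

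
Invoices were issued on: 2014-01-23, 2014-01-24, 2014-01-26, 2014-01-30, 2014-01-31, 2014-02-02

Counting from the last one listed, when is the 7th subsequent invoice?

2014-02-20

Gaps: 1, 2, 4, 1, 2 days — not constant, but cyclic with period 3.
The events fall on every Thursday, Friday and Sunday.
Next Thursday: 2014-02-06.
The following Friday is 2014-02-07.
The following Sunday is 2014-02-09.
The following Thursday is 2014-02-13.
The following Friday is 2014-02-14.
Next Sunday: 2014-02-16.
The following Thursday is 2014-02-20.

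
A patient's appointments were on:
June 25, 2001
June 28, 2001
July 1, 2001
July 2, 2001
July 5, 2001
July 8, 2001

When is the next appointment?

July 9, 2001

The gap pattern 3, 3, 1, 3, 3 repeats every 3 events.
These are the Mondays, Thursdays and Sundays of each week.
Next Monday: July 9, 2001.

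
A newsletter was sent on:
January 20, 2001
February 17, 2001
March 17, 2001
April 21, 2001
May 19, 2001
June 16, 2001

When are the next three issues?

These are Saturdays at 28- or 35-day spacing (28, 28, 35, 28, 28).
The pattern: 3rd Saturday of the month.
3rd Saturday of July 2001: July 21, 2001.
August 2001 — 3rd Saturday is August 18, 2001.
3rd Saturday of September 2001: September 15, 2001.

July 21, 2001; August 18, 2001; September 15, 2001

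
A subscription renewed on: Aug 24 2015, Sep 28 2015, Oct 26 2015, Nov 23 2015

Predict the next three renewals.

Dec 28 2015, Jan 25 2016, Feb 22 2016

These are Mondays at 28- or 35-day spacing (35, 28, 28).
The pattern: 4th Monday of the month.
4th Monday of December 2015: Dec 28 2015.
January 2016 — 4th Monday is Jan 25 2016.
4th Monday of February 2016: Feb 22 2016.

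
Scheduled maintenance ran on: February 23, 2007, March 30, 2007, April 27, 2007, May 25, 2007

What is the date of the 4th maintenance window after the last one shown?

September 28, 2007

These are Fridays with 35, 28, 28-day gaps.
Each is the final Friday of its month — March 30, 2007 is past the 28th, so '4th Friday' doesn't fit.
June 2007 ends with Friday June 29, 2007.
July 2007 ends with Friday July 27, 2007.
Last Friday of August 2007: August 31, 2007.
Last Friday of September 2007: September 28, 2007.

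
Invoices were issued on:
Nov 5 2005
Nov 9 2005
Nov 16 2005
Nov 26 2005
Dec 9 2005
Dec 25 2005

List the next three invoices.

Jan 13 2006, Feb 4 2006, Mar 1 2006

Gaps: 4, 7, 10, 13, 16 days — each gap is 3 larger than the previous one.
Next gap: 19 days. Dec 25 2005 + 19 days = Jan 13 2006.
Next gap: 22 days. Jan 13 2006 + 22 days = Feb 4 2006.
Next gap: 25 days. Feb 4 2006 + 25 days = Mar 1 2006.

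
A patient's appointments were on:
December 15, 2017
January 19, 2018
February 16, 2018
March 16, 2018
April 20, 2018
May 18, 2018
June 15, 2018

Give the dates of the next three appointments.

July 20, 2018; August 17, 2018; September 21, 2018

These are Fridays at 28- or 35-day spacing (35, 28, 28, 35, 28, 28).
The pattern: 3rd Friday of the month.
July 2018 — 3rd Friday is July 20, 2018.
August 2018 — 3rd Friday is August 17, 2018.
September 2018 — 3rd Friday is September 21, 2018.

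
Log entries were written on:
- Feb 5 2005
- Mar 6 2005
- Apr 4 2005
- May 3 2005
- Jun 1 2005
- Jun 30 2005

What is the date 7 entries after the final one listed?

Jan 19 2006

Gaps between consecutive events: 29, 29, 29, 29, 29 days — a constant 29-day interval.
Jun 30 2005 + 29 days = Jul 29 2005.
Jul 29 2005 + 29 days = Aug 27 2005.
Aug 27 2005 + 29 days = Sep 25 2005.
Sep 25 2005 + 29 days = Oct 24 2005.
Oct 24 2005 + 29 days = Nov 22 2005.
Nov 22 2005 + 29 days = Dec 21 2005.
Dec 21 2005 + 29 days = Jan 19 2006.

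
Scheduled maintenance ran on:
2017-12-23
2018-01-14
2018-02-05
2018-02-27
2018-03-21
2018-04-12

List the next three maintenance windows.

Gaps between consecutive events: 22, 22, 22, 22, 22 days — a constant 22-day interval.
2018-04-12 + 22 days = 2018-05-04.
2018-05-04 + 22 days = 2018-05-26.
2018-05-26 + 22 days = 2018-06-17.

2018-05-04, 2018-05-26, 2018-06-17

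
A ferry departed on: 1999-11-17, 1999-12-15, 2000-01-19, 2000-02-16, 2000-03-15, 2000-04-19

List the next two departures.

2000-05-17, 2000-06-21

All dates are Wednesdays, 28, 35, 28, 28, 35 days apart.
Specifically, the 3rd Wednesday of each month.
3rd Wednesday of May 2000: 2000-05-17.
June 2000 — 3rd Wednesday is 2000-06-21.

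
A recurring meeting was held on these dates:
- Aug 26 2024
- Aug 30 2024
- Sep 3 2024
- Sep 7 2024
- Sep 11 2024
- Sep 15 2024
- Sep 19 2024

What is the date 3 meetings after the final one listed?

Every event comes 4 days after the last (4, 4, 4, 4, 4, 4).
Sep 19 2024 + 4 days = Sep 23 2024.
Sep 23 2024 + 4 days = Sep 27 2024.
Sep 27 2024 + 4 days = Oct 1 2024.

Oct 1 2024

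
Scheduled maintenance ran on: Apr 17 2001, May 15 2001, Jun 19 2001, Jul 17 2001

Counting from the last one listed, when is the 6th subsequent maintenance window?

Jan 15 2002

Gaps: 28, 35, 28 days — a mix of 28 and 35. Every date is a Tuesday.
Each is the 3rd Tuesday of its month.
3rd Tuesday of August 2001: Aug 21 2001.
September 2001 — 3rd Tuesday is Sep 18 2001.
October 2001 — 3rd Tuesday is Oct 16 2001.
3rd Tuesday of November 2001: Nov 20 2001.
December 2001 — 3rd Tuesday is Dec 18 2001.
3rd Tuesday of January 2002: Jan 15 2002.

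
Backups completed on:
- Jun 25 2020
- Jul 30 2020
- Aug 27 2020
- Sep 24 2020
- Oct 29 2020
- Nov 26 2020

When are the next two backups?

Dec 31 2020, Jan 28 2021

These are Thursdays with 35, 28, 28, 35, 28-day gaps.
Each is the final Thursday of its month — Jul 30 2020 is past the 28th, so '4th Thursday' doesn't fit.
December 2020 ends with Thursday Dec 31 2020.
January 2021 ends with Thursday Jan 28 2021.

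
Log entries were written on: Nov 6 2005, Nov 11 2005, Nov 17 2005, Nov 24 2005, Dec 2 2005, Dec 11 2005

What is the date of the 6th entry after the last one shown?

Feb 24 2006

The spacing grows by 1 each time: 5, 6, 7, 8, 9 days.
Next gap: 10 days. Dec 11 2005 + 10 days = Dec 21 2005.
Next gap: 11 days. Dec 21 2005 + 11 days = Jan 1 2006.
Next gap: 12 days. Jan 1 2006 + 12 days = Jan 13 2006.
Next gap: 13 days. Jan 13 2006 + 13 days = Jan 26 2006.
Next gap: 14 days. Jan 26 2006 + 14 days = Feb 9 2006.
Next gap: 15 days. Feb 9 2006 + 15 days = Feb 24 2006.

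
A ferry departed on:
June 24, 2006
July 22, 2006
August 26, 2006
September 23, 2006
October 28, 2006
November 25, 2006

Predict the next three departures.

All dates are Saturdays, 28, 35, 28, 35, 28 days apart.
Specifically, the 4th Saturday of each month.
4th Saturday of December 2006: December 23, 2006.
January 2007 — 4th Saturday is January 27, 2007.
4th Saturday of February 2007: February 24, 2007.

December 23, 2006; January 27, 2007; February 24, 2007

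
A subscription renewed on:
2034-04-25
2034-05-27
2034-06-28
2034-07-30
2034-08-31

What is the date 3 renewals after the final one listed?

Every event comes 32 days after the last (32, 32, 32, 32).
2034-08-31 + 32 days = 2034-10-02.
2034-10-02 + 32 days = 2034-11-03.
2034-11-03 + 32 days = 2034-12-05.

2034-12-05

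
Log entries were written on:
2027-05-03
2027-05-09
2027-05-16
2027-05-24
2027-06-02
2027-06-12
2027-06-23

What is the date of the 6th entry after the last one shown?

Intervals are 6, 7, 8, 9, 10, 11 days — an arithmetic progression with common difference 1.
Next gap: 12 days. 2027-06-23 + 12 days = 2027-07-05.
Next gap: 13 days. 2027-07-05 + 13 days = 2027-07-18.
Next gap: 14 days. 2027-07-18 + 14 days = 2027-08-01.
Next gap: 15 days. 2027-08-01 + 15 days = 2027-08-16.
Next gap: 16 days. 2027-08-16 + 16 days = 2027-09-01.
Next gap: 17 days. 2027-09-01 + 17 days = 2027-09-18.

2027-09-18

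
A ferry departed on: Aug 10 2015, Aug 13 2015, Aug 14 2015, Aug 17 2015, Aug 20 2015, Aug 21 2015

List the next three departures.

Every event lands on a Monday or Thursday or Friday (gaps cycle 3, 1, 3, 3, 1).
So the schedule is: every Monday, Thursday and Friday.
Next Monday: Aug 24 2015.
The following Thursday is Aug 27 2015.
Next Friday: Aug 28 2015.

Aug 24 2015, Aug 27 2015, Aug 28 2015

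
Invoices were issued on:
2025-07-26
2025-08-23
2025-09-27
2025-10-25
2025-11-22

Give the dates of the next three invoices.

These are Saturdays at 28- or 35-day spacing (28, 35, 28, 28).
The pattern: 4th Saturday of the month.
December 2025 — 4th Saturday is 2025-12-27.
January 2026 — 4th Saturday is 2026-01-24.
February 2026 — 4th Saturday is 2026-02-28.

2025-12-27, 2026-01-24, 2026-02-28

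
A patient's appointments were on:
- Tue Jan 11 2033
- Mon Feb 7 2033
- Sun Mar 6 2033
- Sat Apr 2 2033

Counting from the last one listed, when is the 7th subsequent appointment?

Sat Oct 8 2033

Gaps between consecutive events: 27, 27, 27 days — a constant 27-day interval.
Sat Apr 2 2033 + 27 days = Fri Apr 29 2033.
Fri Apr 29 2033 + 27 days = Thu May 26 2033.
Thu May 26 2033 + 27 days = Wed Jun 22 2033.
Wed Jun 22 2033 + 27 days = Tue Jul 19 2033.
Tue Jul 19 2033 + 27 days = Mon Aug 15 2033.
Mon Aug 15 2033 + 27 days = Sun Sep 11 2033.
Sun Sep 11 2033 + 27 days = Sat Oct 8 2033.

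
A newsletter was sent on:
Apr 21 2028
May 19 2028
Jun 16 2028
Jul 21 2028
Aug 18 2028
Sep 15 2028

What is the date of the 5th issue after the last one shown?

Feb 16 2029

All dates are Fridays, 28, 28, 35, 28, 28 days apart.
Specifically, the 3rd Friday of each month.
October 2028 — 3rd Friday is Oct 20 2028.
3rd Friday of November 2028: Nov 17 2028.
3rd Friday of December 2028: Dec 15 2028.
3rd Friday of January 2029: Jan 19 2029.
3rd Friday of February 2029: Feb 16 2029.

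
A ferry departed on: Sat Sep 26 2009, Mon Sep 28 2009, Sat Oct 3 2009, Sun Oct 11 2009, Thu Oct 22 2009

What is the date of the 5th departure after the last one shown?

Sat Jan 30 2010

Gaps: 2, 5, 8, 11 days — each gap is 3 larger than the previous one.
Next gap: 14 days. Thu Oct 22 2009 + 14 days = Thu Nov 5 2009.
Next gap: 17 days. Thu Nov 5 2009 + 17 days = Sun Nov 22 2009.
Next gap: 20 days. Sun Nov 22 2009 + 20 days = Sat Dec 12 2009.
Next gap: 23 days. Sat Dec 12 2009 + 23 days = Mon Jan 4 2010.
Next gap: 26 days. Mon Jan 4 2010 + 26 days = Sat Jan 30 2010.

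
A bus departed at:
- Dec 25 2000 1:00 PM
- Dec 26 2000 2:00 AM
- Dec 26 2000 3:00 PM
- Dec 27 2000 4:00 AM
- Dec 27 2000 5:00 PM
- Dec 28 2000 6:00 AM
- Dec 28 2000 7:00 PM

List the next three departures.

The interval is a steady 13 hours (13, 13, 13, 13, 13, 13).
Dec 28 2000 7:00 PM + 13 h = Dec 29 2000 8:00 AM.
Dec 29 2000 8:00 AM + 13 h = Dec 29 2000 9:00 PM.
Dec 29 2000 9:00 PM + 13 h = Dec 30 2000 10:00 AM.

Dec 29 2000 8:00 AM, Dec 29 2000 9:00 PM, Dec 30 2000 10:00 AM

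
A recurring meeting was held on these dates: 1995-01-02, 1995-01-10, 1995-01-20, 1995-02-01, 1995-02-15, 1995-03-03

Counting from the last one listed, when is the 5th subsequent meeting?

1995-06-21

Intervals are 8, 10, 12, 14, 16 days — an arithmetic progression with common difference 2.
Next gap: 18 days. 1995-03-03 + 18 days = 1995-03-21.
Next gap: 20 days. 1995-03-21 + 20 days = 1995-04-10.
Next gap: 22 days. 1995-04-10 + 22 days = 1995-05-02.
Next gap: 24 days. 1995-05-02 + 24 days = 1995-05-26.
Next gap: 26 days. 1995-05-26 + 26 days = 1995-06-21.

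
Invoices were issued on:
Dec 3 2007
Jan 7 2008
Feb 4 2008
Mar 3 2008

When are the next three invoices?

Apr 7 2008, May 5 2008, Jun 2 2008

These are Mondays at 28- or 35-day spacing (35, 28, 28).
The pattern: 1st Monday of the month.
1st Monday of April 2008: Apr 7 2008.
May 2008 — 1st Monday is May 5 2008.
1st Monday of June 2008: Jun 2 2008.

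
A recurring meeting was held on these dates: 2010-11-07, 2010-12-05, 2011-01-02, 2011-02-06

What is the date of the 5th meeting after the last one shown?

All dates are Sundays, 28, 28, 35 days apart.
Specifically, the 1st Sunday of each month.
1st Sunday of March 2011: 2011-03-06.
1st Sunday of April 2011: 2011-04-03.
May 2011 — 1st Sunday is 2011-05-01.
June 2011 — 1st Sunday is 2011-06-05.
July 2011 — 1st Sunday is 2011-07-03.

2011-07-03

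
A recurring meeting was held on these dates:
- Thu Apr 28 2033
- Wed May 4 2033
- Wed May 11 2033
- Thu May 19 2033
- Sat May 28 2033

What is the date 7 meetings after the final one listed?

Sat Aug 27 2033

Gaps: 6, 7, 8, 9 days — each gap is 1 larger than the previous one.
Next gap: 10 days. Sat May 28 2033 + 10 days = Tue Jun 7 2033.
Next gap: 11 days. Tue Jun 7 2033 + 11 days = Sat Jun 18 2033.
Next gap: 12 days. Sat Jun 18 2033 + 12 days = Thu Jun 30 2033.
Next gap: 13 days. Thu Jun 30 2033 + 13 days = Wed Jul 13 2033.
Next gap: 14 days. Wed Jul 13 2033 + 14 days = Wed Jul 27 2033.
Next gap: 15 days. Wed Jul 27 2033 + 15 days = Thu Aug 11 2033.
Next gap: 16 days. Thu Aug 11 2033 + 16 days = Sat Aug 27 2033.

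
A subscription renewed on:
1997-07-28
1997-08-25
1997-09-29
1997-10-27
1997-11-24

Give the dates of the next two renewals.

All Mondays; the gaps (28, 35, 28, 28) vary with month length.
This is the last Monday of each month.
December 1997 ends with Monday 1997-12-29.
January 1998 ends with Monday 1998-01-26.

1997-12-29, 1998-01-26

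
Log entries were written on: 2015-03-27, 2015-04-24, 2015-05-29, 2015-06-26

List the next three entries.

These are Fridays with 28, 35, 28-day gaps.
Each is the final Friday of its month — 2015-05-29 is past the 28th, so '4th Friday' doesn't fit.
Last Friday of July 2015: 2015-07-31.
August 2015 ends with Friday 2015-08-28.
Last Friday of September 2015: 2015-09-25.

2015-07-31, 2015-08-28, 2015-09-25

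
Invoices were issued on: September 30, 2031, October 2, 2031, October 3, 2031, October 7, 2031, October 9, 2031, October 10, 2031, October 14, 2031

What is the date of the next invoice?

The gap pattern 2, 1, 4, 2, 1, 4 repeats every 3 events.
These are the Tuesdays, Thursdays and Fridays of each week.
The following Thursday is October 16, 2031.

October 16, 2031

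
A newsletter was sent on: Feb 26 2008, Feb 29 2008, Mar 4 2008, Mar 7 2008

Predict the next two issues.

Mar 11 2008, Mar 14 2008

Every event lands on a Tuesday or Friday (gaps cycle 3, 4, 3).
So the schedule is: every Tuesday and Friday.
The following Tuesday is Mar 11 2008.
The following Friday is Mar 14 2008.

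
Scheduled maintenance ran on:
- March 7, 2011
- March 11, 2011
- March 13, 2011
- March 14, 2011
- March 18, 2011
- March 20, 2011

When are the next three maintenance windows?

Every event lands on a Monday or Friday or Sunday (gaps cycle 4, 2, 1, 4, 2).
So the schedule is: every Monday, Friday and Sunday.
Next Monday: March 21, 2011.
Next Friday: March 25, 2011.
The following Sunday is March 27, 2011.

March 21, 2011; March 25, 2011; March 27, 2011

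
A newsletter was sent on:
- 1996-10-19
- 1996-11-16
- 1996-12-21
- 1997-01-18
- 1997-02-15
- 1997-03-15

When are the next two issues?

All dates are Saturdays, 28, 35, 28, 28, 28 days apart.
Specifically, the 3rd Saturday of each month.
3rd Saturday of April 1997: 1997-04-19.
3rd Saturday of May 1997: 1997-05-17.

1997-04-19, 1997-05-17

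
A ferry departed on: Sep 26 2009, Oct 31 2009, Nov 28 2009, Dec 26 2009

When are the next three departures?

Jan 30 2010, Feb 27 2010, Mar 27 2010

Every date is a Saturday; gaps 35, 28, 28 days.
Each is the last Saturday of its month (at least one falls on the 29th or later, ruling out '4th Saturday').
January 2010 ends with Saturday Jan 30 2010.
Last Saturday of February 2010: Feb 27 2010.
Last Saturday of March 2010: Mar 27 2010.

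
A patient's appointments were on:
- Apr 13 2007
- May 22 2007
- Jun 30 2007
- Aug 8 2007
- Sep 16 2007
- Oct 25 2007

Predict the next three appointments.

Dec 3 2007, Jan 11 2008, Feb 19 2008

The spacing is 39, 39, 39, 39, 39 days — always 39 days.
Oct 25 2007 + 39 days = Dec 3 2007.
Dec 3 2007 + 39 days = Jan 11 2008.
Jan 11 2008 + 39 days = Feb 19 2008.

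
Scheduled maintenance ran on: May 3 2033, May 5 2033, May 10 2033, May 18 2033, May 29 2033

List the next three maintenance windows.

The spacing grows by 3 each time: 2, 5, 8, 11 days.
Next gap: 14 days. May 29 2033 + 14 days = Jun 12 2033.
Next gap: 17 days. Jun 12 2033 + 17 days = Jun 29 2033.
Next gap: 20 days. Jun 29 2033 + 20 days = Jul 19 2033.

Jun 12 2033, Jun 29 2033, Jul 19 2033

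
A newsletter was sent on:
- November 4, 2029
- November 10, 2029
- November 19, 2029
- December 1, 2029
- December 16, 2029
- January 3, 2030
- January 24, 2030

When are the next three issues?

February 17, 2030; March 16, 2030; April 15, 2030

Gaps: 6, 9, 12, 15, 18, 21 days — each gap is 3 larger than the previous one.
Next gap: 24 days. January 24, 2030 + 24 days = February 17, 2030.
Next gap: 27 days. February 17, 2030 + 27 days = March 16, 2030.
Next gap: 30 days. March 16, 2030 + 30 days = April 15, 2030.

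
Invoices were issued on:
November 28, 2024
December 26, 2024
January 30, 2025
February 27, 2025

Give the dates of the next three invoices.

March 27, 2025; April 24, 2025; May 29, 2025

Every date is a Thursday; gaps 28, 35, 28 days.
Each is the last Thursday of its month (at least one falls on the 29th or later, ruling out '4th Thursday').
Last Thursday of March 2025: March 27, 2025.
Last Thursday of April 2025: April 24, 2025.
Last Thursday of May 2025: May 29, 2025.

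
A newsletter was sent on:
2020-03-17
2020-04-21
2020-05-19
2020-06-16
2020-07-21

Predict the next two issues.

All dates are Tuesdays, 35, 28, 28, 35 days apart.
Specifically, the 3rd Tuesday of each month.
3rd Tuesday of August 2020: 2020-08-18.
3rd Tuesday of September 2020: 2020-09-15.

2020-08-18, 2020-09-15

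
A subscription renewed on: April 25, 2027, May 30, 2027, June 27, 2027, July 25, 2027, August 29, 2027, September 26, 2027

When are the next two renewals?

October 31, 2027; November 28, 2027

All Sundays; the gaps (35, 28, 28, 35, 28) vary with month length.
This is the last Sunday of each month.
Last Sunday of October 2027: October 31, 2027.
November 2027 ends with Sunday November 28, 2027.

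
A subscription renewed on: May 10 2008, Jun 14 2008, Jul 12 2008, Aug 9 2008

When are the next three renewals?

These are Saturdays at 28- or 35-day spacing (35, 28, 28).
The pattern: 2nd Saturday of the month.
September 2008 — 2nd Saturday is Sep 13 2008.
2nd Saturday of October 2008: Oct 11 2008.
November 2008 — 2nd Saturday is Nov 8 2008.

Sep 13 2008, Oct 11 2008, Nov 8 2008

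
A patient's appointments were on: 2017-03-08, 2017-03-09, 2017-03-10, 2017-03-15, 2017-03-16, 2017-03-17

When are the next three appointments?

2017-03-22, 2017-03-23, 2017-03-24

Gaps: 1, 1, 5, 1, 1 days — not constant, but cyclic with period 3.
The events fall on every Wednesday, Thursday and Friday.
The following Wednesday is 2017-03-22.
The following Thursday is 2017-03-23.
The following Friday is 2017-03-24.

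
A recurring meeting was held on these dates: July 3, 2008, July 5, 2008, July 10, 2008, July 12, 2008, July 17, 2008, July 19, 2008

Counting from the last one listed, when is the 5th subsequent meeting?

Gaps: 2, 5, 2, 5, 2 days — not constant, but cyclic with period 2.
The events fall on every Thursday and Saturday.
The following Thursday is July 24, 2008.
The following Saturday is July 26, 2008.
Next Thursday: July 31, 2008.
Next Saturday: August 2, 2008.
The following Thursday is August 7, 2008.

August 7, 2008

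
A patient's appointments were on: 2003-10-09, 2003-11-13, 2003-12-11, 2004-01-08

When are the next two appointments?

All dates are Thursdays, 35, 28, 28 days apart.
Specifically, the 2nd Thursday of each month.
2nd Thursday of February 2004: 2004-02-12.
2nd Thursday of March 2004: 2004-03-11.

2004-02-12, 2004-03-11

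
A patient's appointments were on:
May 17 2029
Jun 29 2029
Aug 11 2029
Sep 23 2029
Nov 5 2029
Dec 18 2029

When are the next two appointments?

The spacing is 43, 43, 43, 43, 43 days — always 43 days.
Dec 18 2029 + 43 days = Jan 30 2030.
Jan 30 2030 + 43 days = Mar 14 2030.

Jan 30 2030, Mar 14 2030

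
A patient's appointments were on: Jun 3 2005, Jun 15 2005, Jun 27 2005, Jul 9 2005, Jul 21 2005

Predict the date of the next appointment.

The spacing is 12, 12, 12, 12 days — always 12 days.
Jul 21 2005 + 12 days = Aug 2 2005.

Aug 2 2005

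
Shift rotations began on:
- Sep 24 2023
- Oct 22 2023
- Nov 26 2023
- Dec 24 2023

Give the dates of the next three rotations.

Jan 28 2024, Feb 25 2024, Mar 24 2024

These are Sundays at 28- or 35-day spacing (28, 35, 28).
The pattern: 4th Sunday of the month.
4th Sunday of January 2024: Jan 28 2024.
February 2024 — 4th Sunday is Feb 25 2024.
March 2024 — 4th Sunday is Mar 24 2024.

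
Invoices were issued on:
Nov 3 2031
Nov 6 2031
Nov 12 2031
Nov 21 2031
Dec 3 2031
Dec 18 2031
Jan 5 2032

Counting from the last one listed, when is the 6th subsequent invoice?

Jun 24 2032

The spacing grows by 3 each time: 3, 6, 9, 12, 15, 18 days.
Next gap: 21 days. Jan 5 2032 + 21 days = Jan 26 2032.
Next gap: 24 days. Jan 26 2032 + 24 days = Feb 19 2032.
Next gap: 27 days. Feb 19 2032 + 27 days = Mar 17 2032.
Next gap: 30 days. Mar 17 2032 + 30 days = Apr 16 2032.
Next gap: 33 days. Apr 16 2032 + 33 days = May 19 2032.
Next gap: 36 days. May 19 2032 + 36 days = Jun 24 2032.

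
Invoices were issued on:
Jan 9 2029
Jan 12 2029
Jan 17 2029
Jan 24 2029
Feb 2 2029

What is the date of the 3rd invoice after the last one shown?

Mar 13 2029

Intervals are 3, 5, 7, 9 days — an arithmetic progression with common difference 2.
Next gap: 11 days. Feb 2 2029 + 11 days = Feb 13 2029.
Next gap: 13 days. Feb 13 2029 + 13 days = Feb 26 2029.
Next gap: 15 days. Feb 26 2029 + 15 days = Mar 13 2029.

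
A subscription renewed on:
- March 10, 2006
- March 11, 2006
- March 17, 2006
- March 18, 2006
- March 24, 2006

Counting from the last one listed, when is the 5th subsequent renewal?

April 8, 2006

Gaps: 1, 6, 1, 6 days — not constant, but cyclic with period 2.
The events fall on every Friday and Saturday.
The following Saturday is March 25, 2006.
Next Friday: March 31, 2006.
Next Saturday: April 1, 2006.
The following Friday is April 7, 2006.
Next Saturday: April 8, 2006.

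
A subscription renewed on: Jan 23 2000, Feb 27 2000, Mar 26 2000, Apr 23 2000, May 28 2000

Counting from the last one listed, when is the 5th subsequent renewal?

These are Sundays at 28- or 35-day spacing (35, 28, 28, 35).
The pattern: 4th Sunday of the month.
June 2000 — 4th Sunday is Jun 25 2000.
4th Sunday of July 2000: Jul 23 2000.
August 2000 — 4th Sunday is Aug 27 2000.
4th Sunday of September 2000: Sep 24 2000.
October 2000 — 4th Sunday is Oct 22 2000.

Oct 22 2000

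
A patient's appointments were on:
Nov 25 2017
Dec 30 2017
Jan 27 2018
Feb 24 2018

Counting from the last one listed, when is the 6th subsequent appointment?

Every date is a Saturday; gaps 35, 28, 28 days.
Each is the last Saturday of its month (at least one falls on the 29th or later, ruling out '4th Saturday').
Last Saturday of March 2018: Mar 31 2018.
Last Saturday of April 2018: Apr 28 2018.
May 2018 ends with Saturday May 26 2018.
Last Saturday of June 2018: Jun 30 2018.
Last Saturday of July 2018: Jul 28 2018.
August 2018 ends with Saturday Aug 25 2018.

Aug 25 2018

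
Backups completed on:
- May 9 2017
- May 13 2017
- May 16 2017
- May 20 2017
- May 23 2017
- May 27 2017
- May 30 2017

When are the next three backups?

Gaps: 4, 3, 4, 3, 4, 3 days — not constant, but cyclic with period 2.
The events fall on every Tuesday and Saturday.
The following Saturday is Jun 3 2017.
The following Tuesday is Jun 6 2017.
Next Saturday: Jun 10 2017.

Jun 3 2017, Jun 6 2017, Jun 10 2017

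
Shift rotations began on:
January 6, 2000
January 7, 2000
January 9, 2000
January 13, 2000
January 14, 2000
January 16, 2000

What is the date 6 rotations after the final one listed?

January 30, 2000

Gaps: 1, 2, 4, 1, 2 days — not constant, but cyclic with period 3.
The events fall on every Thursday, Friday and Sunday.
The following Thursday is January 20, 2000.
The following Friday is January 21, 2000.
Next Sunday: January 23, 2000.
Next Thursday: January 27, 2000.
Next Friday: January 28, 2000.
Next Sunday: January 30, 2000.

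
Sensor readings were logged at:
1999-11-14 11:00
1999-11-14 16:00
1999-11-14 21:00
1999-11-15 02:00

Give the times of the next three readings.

1999-11-15 07:00, 1999-11-15 12:00, 1999-11-15 17:00

The interval is a steady 5 hours (5, 5, 5).
1999-11-15 02:00 + 5 h = 1999-11-15 07:00.
1999-11-15 07:00 + 5 h = 1999-11-15 12:00.
1999-11-15 12:00 + 5 h = 1999-11-15 17:00.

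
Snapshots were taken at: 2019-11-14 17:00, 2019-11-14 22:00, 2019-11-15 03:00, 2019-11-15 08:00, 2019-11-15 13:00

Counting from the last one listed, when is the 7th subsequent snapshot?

The interval is a steady 5 hours (5, 5, 5, 5).
2019-11-15 13:00 + 5 h = 2019-11-15 18:00.
2019-11-15 18:00 + 5 h = 2019-11-15 23:00.
2019-11-15 23:00 + 5 h = 2019-11-16 04:00.
2019-11-16 04:00 + 5 h = 2019-11-16 09:00.
2019-11-16 09:00 + 5 h = 2019-11-16 14:00.
2019-11-16 14:00 + 5 h = 2019-11-16 19:00.
2019-11-16 19:00 + 5 h = 2019-11-17 00:00.

2019-11-17 00:00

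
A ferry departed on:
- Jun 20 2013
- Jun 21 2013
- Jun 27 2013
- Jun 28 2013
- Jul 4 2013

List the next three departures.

Jul 5 2013, Jul 11 2013, Jul 12 2013

Gaps: 1, 6, 1, 6 days — not constant, but cyclic with period 2.
The events fall on every Thursday and Friday.
The following Friday is Jul 5 2013.
The following Thursday is Jul 11 2013.
Next Friday: Jul 12 2013.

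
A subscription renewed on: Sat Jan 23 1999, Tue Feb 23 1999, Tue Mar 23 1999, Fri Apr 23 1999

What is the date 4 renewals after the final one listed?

Each date is the 23rd; the gaps (31, 28, 31) track the month lengths.
The rule is the 23rd of each month.
May 1999: Sun May 23 1999.
Next: June 1999 → Wed Jun 23 1999.
July 1999: Fri Jul 23 1999.
August 1999: Mon Aug 23 1999.

Mon Aug 23 1999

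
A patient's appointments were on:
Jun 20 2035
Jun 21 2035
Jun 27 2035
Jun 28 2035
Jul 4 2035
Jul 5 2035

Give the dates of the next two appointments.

Gaps: 1, 6, 1, 6, 1 days — not constant, but cyclic with period 2.
The events fall on every Wednesday and Thursday.
Next Wednesday: Jul 11 2035.
The following Thursday is Jul 12 2035.

Jul 11 2035, Jul 12 2035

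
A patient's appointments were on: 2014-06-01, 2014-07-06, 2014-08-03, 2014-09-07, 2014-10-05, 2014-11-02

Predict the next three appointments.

All dates are Sundays, 35, 28, 35, 28, 28 days apart.
Specifically, the 1st Sunday of each month.
December 2014 — 1st Sunday is 2014-12-07.
January 2015 — 1st Sunday is 2015-01-04.
1st Sunday of February 2015: 2015-02-01.

2014-12-07, 2015-01-04, 2015-02-01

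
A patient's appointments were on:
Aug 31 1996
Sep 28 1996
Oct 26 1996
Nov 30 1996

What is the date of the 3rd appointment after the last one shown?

Feb 22 1997

All Saturdays; the gaps (28, 28, 35) vary with month length.
This is the last Saturday of each month.
Last Saturday of December 1996: Dec 28 1996.
Last Saturday of January 1997: Jan 25 1997.
February 1997 ends with Saturday Feb 22 1997.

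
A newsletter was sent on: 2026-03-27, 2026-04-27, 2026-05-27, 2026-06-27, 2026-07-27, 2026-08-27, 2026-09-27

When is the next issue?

2026-10-27

Gaps: 31, 30, 31, 30, 31, 31 days — not constant. Every event is on the 27th of the month.
Pattern: the 27th of each month.
October 2026: 2026-10-27.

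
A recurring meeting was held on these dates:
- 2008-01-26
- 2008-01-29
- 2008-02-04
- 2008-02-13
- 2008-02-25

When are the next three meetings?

Gaps: 3, 6, 9, 12 days — each gap is 3 larger than the previous one.
Next gap: 15 days. 2008-02-25 + 15 days = 2008-03-11.
Next gap: 18 days. 2008-03-11 + 18 days = 2008-03-29.
Next gap: 21 days. 2008-03-29 + 21 days = 2008-04-19.

2008-03-11, 2008-03-29, 2008-04-19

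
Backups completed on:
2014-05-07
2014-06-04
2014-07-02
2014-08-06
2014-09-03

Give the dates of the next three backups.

2014-10-01, 2014-11-05, 2014-12-03

These are Wednesdays at 28- or 35-day spacing (28, 28, 35, 28).
The pattern: 1st Wednesday of the month.
October 2014 — 1st Wednesday is 2014-10-01.
1st Wednesday of November 2014: 2014-11-05.
1st Wednesday of December 2014: 2014-12-03.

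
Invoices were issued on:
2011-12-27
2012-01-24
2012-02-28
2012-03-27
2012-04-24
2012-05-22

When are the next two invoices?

2012-06-26, 2012-07-24

All dates are Tuesdays, 28, 35, 28, 28, 28 days apart.
Specifically, the 4th Tuesday of each month.
4th Tuesday of June 2012: 2012-06-26.
July 2012 — 4th Tuesday is 2012-07-24.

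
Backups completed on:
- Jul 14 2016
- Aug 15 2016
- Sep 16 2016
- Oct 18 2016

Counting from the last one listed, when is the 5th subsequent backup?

Gaps between consecutive events: 32, 32, 32 days — a constant 32-day interval.
Oct 18 2016 + 32 days = Nov 19 2016.
Nov 19 2016 + 32 days = Dec 21 2016.
Dec 21 2016 + 32 days = Jan 22 2017.
Jan 22 2017 + 32 days = Feb 23 2017.
Feb 23 2017 + 32 days = Mar 27 2017.

Mar 27 2017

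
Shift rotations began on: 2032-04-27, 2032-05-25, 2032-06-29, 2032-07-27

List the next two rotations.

2032-08-31, 2032-09-28

All Tuesdays; the gaps (28, 35, 28) vary with month length.
This is the last Tuesday of each month.
August 2032 ends with Tuesday 2032-08-31.
Last Tuesday of September 2032: 2032-09-28.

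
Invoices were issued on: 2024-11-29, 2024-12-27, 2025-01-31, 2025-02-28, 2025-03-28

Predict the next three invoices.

Every date is a Friday; gaps 28, 35, 28, 28 days.
Each is the last Friday of its month (at least one falls on the 29th or later, ruling out '4th Friday').
Last Friday of April 2025: 2025-04-25.
Last Friday of May 2025: 2025-05-30.
Last Friday of June 2025: 2025-06-27.

2025-04-25, 2025-05-30, 2025-06-27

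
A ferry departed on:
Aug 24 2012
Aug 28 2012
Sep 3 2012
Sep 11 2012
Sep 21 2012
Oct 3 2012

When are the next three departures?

Gaps: 4, 6, 8, 10, 12 days — each gap is 2 larger than the previous one.
Next gap: 14 days. Oct 3 2012 + 14 days = Oct 17 2012.
Next gap: 16 days. Oct 17 2012 + 16 days = Nov 2 2012.
Next gap: 18 days. Nov 2 2012 + 18 days = Nov 20 2012.

Oct 17 2012, Nov 2 2012, Nov 20 2012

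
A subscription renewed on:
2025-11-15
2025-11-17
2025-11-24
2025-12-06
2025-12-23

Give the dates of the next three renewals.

2026-01-14, 2026-02-10, 2026-03-14

Intervals are 2, 7, 12, 17 days — an arithmetic progression with common difference 5.
Next gap: 22 days. 2025-12-23 + 22 days = 2026-01-14.
Next gap: 27 days. 2026-01-14 + 27 days = 2026-02-10.
Next gap: 32 days. 2026-02-10 + 32 days = 2026-03-14.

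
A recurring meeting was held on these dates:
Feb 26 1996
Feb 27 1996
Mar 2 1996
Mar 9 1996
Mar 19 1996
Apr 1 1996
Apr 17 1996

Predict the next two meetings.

Intervals are 1, 4, 7, 10, 13, 16 days — an arithmetic progression with common difference 3.
Next gap: 19 days. Apr 17 1996 + 19 days = May 6 1996.
Next gap: 22 days. May 6 1996 + 22 days = May 28 1996.

May 6 1996, May 28 1996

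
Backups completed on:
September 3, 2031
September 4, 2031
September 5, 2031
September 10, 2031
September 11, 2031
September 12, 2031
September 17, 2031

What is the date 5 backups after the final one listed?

The gap pattern 1, 1, 5, 1, 1, 5 repeats every 3 events.
These are the Wednesdays, Thursdays and Fridays of each week.
The following Thursday is September 18, 2031.
Next Friday: September 19, 2031.
The following Wednesday is September 24, 2031.
The following Thursday is September 25, 2031.
Next Friday: September 26, 2031.

September 26, 2031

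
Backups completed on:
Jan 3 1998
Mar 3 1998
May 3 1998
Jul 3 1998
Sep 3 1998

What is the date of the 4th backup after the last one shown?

May 3 1999

The day-of-month is always 3 (59, 61, 61, 62 days between events).
So this recurs on the 3rd of every 2 months.
November 1998: Nov 3 1998.
January 1999: Jan 3 1999.
March 1999: Mar 3 1999.
May 1999: May 3 1999.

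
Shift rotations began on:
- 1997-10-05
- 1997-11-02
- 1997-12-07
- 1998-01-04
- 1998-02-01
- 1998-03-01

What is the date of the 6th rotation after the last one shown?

All dates are Sundays, 28, 35, 28, 28, 28 days apart.
Specifically, the 1st Sunday of each month.
April 1998 — 1st Sunday is 1998-04-05.
May 1998 — 1st Sunday is 1998-05-03.
June 1998 — 1st Sunday is 1998-06-07.
1st Sunday of July 1998: 1998-07-05.
1st Sunday of August 1998: 1998-08-02.
1st Sunday of September 1998: 1998-09-06.

1998-09-06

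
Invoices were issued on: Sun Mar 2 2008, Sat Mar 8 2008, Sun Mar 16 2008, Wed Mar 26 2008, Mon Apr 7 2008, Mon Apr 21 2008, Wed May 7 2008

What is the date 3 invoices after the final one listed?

Intervals are 6, 8, 10, 12, 14, 16 days — an arithmetic progression with common difference 2.
Next gap: 18 days. Wed May 7 2008 + 18 days = Sun May 25 2008.
Next gap: 20 days. Sun May 25 2008 + 20 days = Sat Jun 14 2008.
Next gap: 22 days. Sat Jun 14 2008 + 22 days = Sun Jul 6 2008.

Sun Jul 6 2008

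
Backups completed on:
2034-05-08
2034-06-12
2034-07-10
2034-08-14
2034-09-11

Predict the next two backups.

2034-10-09, 2034-11-13

All dates are Mondays, 35, 28, 35, 28 days apart.
Specifically, the 2nd Monday of each month.
October 2034 — 2nd Monday is 2034-10-09.
November 2034 — 2nd Monday is 2034-11-13.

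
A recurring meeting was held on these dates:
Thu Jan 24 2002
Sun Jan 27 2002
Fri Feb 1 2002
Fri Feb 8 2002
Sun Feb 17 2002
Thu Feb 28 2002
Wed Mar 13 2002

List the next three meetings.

Intervals are 3, 5, 7, 9, 11, 13 days — an arithmetic progression with common difference 2.
Next gap: 15 days. Wed Mar 13 2002 + 15 days = Thu Mar 28 2002.
Next gap: 17 days. Thu Mar 28 2002 + 17 days = Sun Apr 14 2002.
Next gap: 19 days. Sun Apr 14 2002 + 19 days = Fri May 3 2002.

Thu Mar 28 2002, Sun Apr 14 2002, Fri May 3 2002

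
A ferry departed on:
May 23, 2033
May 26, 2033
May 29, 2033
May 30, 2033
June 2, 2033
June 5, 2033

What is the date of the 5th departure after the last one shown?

June 16, 2033

Every event lands on a Monday or Thursday or Sunday (gaps cycle 3, 3, 1, 3, 3).
So the schedule is: every Monday, Thursday and Sunday.
Next Monday: June 6, 2033.
The following Thursday is June 9, 2033.
Next Sunday: June 12, 2033.
The following Monday is June 13, 2033.
The following Thursday is June 16, 2033.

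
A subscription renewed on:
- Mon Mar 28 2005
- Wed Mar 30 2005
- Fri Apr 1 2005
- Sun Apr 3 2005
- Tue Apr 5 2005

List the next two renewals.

Every event comes 2 days after the last (2, 2, 2, 2).
Tue Apr 5 2005 + 2 days = Thu Apr 7 2005.
Thu Apr 7 2005 + 2 days = Sat Apr 9 2005.

Thu Apr 7 2005, Sat Apr 9 2005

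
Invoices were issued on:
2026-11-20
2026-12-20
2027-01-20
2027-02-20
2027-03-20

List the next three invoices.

Each date is the 20th; the gaps (30, 31, 31, 28) track the month lengths.
The rule is the 20th of each month.
Next: April 2027 → 2027-04-20.
Next: May 2027 → 2027-05-20.
Next: June 2027 → 2027-06-20.

2027-04-20, 2027-05-20, 2027-06-20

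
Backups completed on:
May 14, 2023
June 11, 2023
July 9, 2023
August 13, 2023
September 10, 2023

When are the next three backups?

Gaps: 28, 28, 35, 28 days — a mix of 28 and 35. Every date is a Sunday.
Each is the 2nd Sunday of its month.
2nd Sunday of October 2023: October 8, 2023.
2nd Sunday of November 2023: November 12, 2023.
December 2023 — 2nd Sunday is December 10, 2023.

October 8, 2023; November 12, 2023; December 10, 2023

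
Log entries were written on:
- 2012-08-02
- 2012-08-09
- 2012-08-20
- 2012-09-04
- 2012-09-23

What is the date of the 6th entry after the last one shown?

The spacing grows by 4 each time: 7, 11, 15, 19 days.
Next gap: 23 days. 2012-09-23 + 23 days = 2012-10-16.
Next gap: 27 days. 2012-10-16 + 27 days = 2012-11-12.
Next gap: 31 days. 2012-11-12 + 31 days = 2012-12-13.
Next gap: 35 days. 2012-12-13 + 35 days = 2013-01-17.
Next gap: 39 days. 2013-01-17 + 39 days = 2013-02-25.
Next gap: 43 days. 2013-02-25 + 43 days = 2013-04-09.

2013-04-09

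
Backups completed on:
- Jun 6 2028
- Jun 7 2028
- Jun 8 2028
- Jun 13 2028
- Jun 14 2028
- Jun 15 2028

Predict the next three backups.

The gap pattern 1, 1, 5, 1, 1 repeats every 3 events.
These are the Tuesdays, Wednesdays and Thursdays of each week.
Next Tuesday: Jun 20 2028.
Next Wednesday: Jun 21 2028.
Next Thursday: Jun 22 2028.

Jun 20 2028, Jun 21 2028, Jun 22 2028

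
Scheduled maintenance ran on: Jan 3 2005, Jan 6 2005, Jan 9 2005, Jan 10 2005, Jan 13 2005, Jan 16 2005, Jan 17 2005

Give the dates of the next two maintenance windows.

Every event lands on a Monday or Thursday or Sunday (gaps cycle 3, 3, 1, 3, 3, 1).
So the schedule is: every Monday, Thursday and Sunday.
Next Thursday: Jan 20 2005.
Next Sunday: Jan 23 2005.

Jan 20 2005, Jan 23 2005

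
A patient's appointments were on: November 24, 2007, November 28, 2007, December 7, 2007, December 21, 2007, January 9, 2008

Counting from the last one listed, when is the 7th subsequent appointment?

October 8, 2008

Gaps: 4, 9, 14, 19 days — each gap is 5 larger than the previous one.
Next gap: 24 days. January 9, 2008 + 24 days = February 2, 2008.
Next gap: 29 days. February 2, 2008 + 29 days = March 2, 2008.
Next gap: 34 days. March 2, 2008 + 34 days = April 5, 2008.
Next gap: 39 days. April 5, 2008 + 39 days = May 14, 2008.
Next gap: 44 days. May 14, 2008 + 44 days = June 27, 2008.
Next gap: 49 days. June 27, 2008 + 49 days = August 15, 2008.
Next gap: 54 days. August 15, 2008 + 54 days = October 8, 2008.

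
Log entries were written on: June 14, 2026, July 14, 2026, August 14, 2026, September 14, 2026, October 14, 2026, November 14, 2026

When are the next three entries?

December 14, 2026; January 14, 2027; February 14, 2027

Each date is the 14th; the gaps (30, 31, 31, 30, 31) track the month lengths.
The rule is the 14th of each month.
Next: December 2026 → December 14, 2026.
January 2027: January 14, 2027.
Next: February 2027 → February 14, 2027.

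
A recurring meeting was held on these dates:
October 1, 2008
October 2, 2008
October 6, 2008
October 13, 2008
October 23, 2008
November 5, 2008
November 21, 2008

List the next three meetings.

December 10, 2008; January 1, 2009; January 26, 2009

Intervals are 1, 4, 7, 10, 13, 16 days — an arithmetic progression with common difference 3.
Next gap: 19 days. November 21, 2008 + 19 days = December 10, 2008.
Next gap: 22 days. December 10, 2008 + 22 days = January 1, 2009.
Next gap: 25 days. January 1, 2009 + 25 days = January 26, 2009.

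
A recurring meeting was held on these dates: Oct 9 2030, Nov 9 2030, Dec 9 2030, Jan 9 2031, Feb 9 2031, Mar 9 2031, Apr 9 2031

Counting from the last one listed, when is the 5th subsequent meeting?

Sep 9 2031

The day-of-month is always 9 (31, 30, 31, 31, 28, 31 days between events).
So this recurs on the 9th of each month.
Next: May 2031 → May 9 2031.
Next: June 2031 → Jun 9 2031.
July 2031: Jul 9 2031.
August 2031: Aug 9 2031.
September 2031: Sep 9 2031.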